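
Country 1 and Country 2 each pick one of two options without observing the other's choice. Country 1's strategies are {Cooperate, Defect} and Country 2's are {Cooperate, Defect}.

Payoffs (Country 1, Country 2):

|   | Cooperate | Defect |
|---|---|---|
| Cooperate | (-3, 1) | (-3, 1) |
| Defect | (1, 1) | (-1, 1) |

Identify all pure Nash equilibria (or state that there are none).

(Defect, Cooperate) and (Defect, Defect)

(Cooperate, Cooperate): Country 1 prefers Defect (1 > -3) — not an equilibrium.
(Cooperate, Defect): Country 1 prefers Defect (-1 > -3) — not an equilibrium.
(Defect, Cooperate): Country 1 gets 1 ≥ -3 from Cooperate, and Country 2 gets 1 ≥ 1 from Defect — Nash equilibrium.
(Defect, Defect): Country 1 gets -1 ≥ -3 from Cooperate, and Country 2 gets 1 ≥ 1 from Cooperate — Nash equilibrium.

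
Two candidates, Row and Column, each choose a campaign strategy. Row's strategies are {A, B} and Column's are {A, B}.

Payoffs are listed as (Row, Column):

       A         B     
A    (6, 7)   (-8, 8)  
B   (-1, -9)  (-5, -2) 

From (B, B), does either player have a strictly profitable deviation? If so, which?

Row at (B, B) earns -5; deviating to A yields -8 — not better.
Column earns -2; deviating to A yields -9 — not better.
Neither player can strictly improve; the profile is a Nash equilibrium.

Neither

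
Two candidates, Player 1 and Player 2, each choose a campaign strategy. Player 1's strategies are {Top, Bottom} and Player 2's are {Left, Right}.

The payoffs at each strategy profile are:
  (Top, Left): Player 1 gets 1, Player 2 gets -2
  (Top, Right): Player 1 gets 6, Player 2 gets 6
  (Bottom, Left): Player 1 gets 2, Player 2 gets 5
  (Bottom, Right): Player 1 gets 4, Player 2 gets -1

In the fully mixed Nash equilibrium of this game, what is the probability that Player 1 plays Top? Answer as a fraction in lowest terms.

Let x be the probability that Player 1 plays Top. In a completely mixed equilibrium, Player 2 must be indifferent between Left and Right.
Player 2's expected payoff from Left is −2x + 5(1−x); from Right it is 6x − (1−x).
Setting these equal: −7x + 5 = 7x − 1, so x = 3/7.

3/7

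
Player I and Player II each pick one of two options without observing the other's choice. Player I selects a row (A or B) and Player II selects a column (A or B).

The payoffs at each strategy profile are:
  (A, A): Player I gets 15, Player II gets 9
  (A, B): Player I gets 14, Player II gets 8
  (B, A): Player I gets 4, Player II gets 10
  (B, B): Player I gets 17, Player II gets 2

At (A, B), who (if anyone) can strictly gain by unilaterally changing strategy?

Player I at (A, B) earns 14; deviating to B yields 17 — a strict improvement.
Player II earns 8; deviating to A yields 9 — a strict improvement.
Both Player I and Player II have strictly profitable deviations.

Both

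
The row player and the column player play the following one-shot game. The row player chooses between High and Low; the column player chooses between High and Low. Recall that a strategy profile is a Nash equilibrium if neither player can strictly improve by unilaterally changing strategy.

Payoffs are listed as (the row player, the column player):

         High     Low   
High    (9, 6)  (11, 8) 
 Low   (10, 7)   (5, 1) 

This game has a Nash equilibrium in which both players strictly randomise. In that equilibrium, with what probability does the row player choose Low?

Let r be the probability that the row player plays High. In a completely mixed equilibrium, the column player must be indifferent between High and Low.
The column player's expected payoff from High is 6r + 7(1−r); from Low it is 8r + (1−r).
Setting these equal: −r + 7 = 7r + 1, so r = 3/4.
Therefore the row player plays Low with probability 1 − 3/4 = 1/4.

1/4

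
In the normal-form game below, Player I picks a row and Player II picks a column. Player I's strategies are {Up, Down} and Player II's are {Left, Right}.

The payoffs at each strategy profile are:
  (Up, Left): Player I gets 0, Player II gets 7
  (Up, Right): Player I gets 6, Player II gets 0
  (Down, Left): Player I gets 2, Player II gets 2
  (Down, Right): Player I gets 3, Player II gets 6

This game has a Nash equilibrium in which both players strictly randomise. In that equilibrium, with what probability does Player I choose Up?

4/11

Let x be the probability that Player I plays Up. In a completely mixed equilibrium, Player II must be indifferent between Left and Right.
Player II's expected payoff from Left is 7x + 2(1−x); from Right it is 6(1−x).
Setting these equal: 5x + 2 = −6x + 6, so x = 4/11.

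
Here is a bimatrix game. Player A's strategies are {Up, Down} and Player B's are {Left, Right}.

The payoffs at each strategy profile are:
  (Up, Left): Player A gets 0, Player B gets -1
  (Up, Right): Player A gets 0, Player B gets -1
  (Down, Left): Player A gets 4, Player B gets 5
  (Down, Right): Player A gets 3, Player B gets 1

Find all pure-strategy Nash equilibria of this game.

(Down, Left)

(Up, Left): Player A prefers Down (4 > 0) — not an equilibrium.
(Up, Right): Player A prefers Down (3 > 0) — not an equilibrium.
(Down, Left): Player A gets 4 ≥ 0 from Up, and Player B gets 5 ≥ 1 from Right — Nash equilibrium.
(Down, Right): Player B prefers Left (5 > 1) — not an equilibrium.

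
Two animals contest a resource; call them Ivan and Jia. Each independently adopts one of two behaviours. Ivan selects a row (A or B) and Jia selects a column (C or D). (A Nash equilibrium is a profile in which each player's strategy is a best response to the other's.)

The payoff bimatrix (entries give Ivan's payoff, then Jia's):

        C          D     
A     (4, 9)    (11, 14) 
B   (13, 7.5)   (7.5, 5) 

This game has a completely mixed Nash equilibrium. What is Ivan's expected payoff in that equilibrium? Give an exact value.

First find y, the probability Jia plays C, from Ivan's indifference between A and B: 4y + 11(1−y) = 13y + 7.5(1−y), giving y = 7/25.
Since Ivan is indifferent in equilibrium, Ivan's expected payoff equals the payoff from either row against (7/25, 18/25). Using A: 4(7/25) + 11(18/25) = 226/25.

226/25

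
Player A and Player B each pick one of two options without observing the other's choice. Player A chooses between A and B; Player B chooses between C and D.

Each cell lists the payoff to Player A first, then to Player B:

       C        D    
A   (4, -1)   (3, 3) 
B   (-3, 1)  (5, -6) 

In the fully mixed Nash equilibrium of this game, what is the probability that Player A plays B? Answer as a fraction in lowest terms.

4/11

Let x be the probability that Player A plays A. In a completely mixed equilibrium, Player B must be indifferent between C and D.
Player B's expected payoff from C is −x + (1−x); from D it is 3x − 6(1−x).
Setting these equal: −2x + 1 = 9x − 6, so x = 7/11.
Therefore Player A plays B with probability 1 − 7/11 = 4/11.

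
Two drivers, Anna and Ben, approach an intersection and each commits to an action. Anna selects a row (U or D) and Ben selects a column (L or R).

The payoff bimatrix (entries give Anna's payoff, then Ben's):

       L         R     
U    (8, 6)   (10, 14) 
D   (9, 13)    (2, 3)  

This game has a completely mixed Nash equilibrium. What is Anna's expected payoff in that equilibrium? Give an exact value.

74/9

First find q, the probability Ben plays L, from Anna's indifference between U and D: 8q + 10(1−q) = 9q + 2(1−q), giving q = 8/9.
Since Anna is indifferent in equilibrium, Anna's expected payoff equals the payoff from either row against (8/9, 1/9). Using U: 8(8/9) + 10(1/9) = 74/9.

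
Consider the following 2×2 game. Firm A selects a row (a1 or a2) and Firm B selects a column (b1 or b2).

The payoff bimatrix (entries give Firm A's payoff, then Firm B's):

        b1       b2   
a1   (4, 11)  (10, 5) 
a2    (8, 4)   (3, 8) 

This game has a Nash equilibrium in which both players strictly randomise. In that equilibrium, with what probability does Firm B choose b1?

Let q be the probability that Firm B plays b1. In a completely mixed equilibrium, Firm A must be indifferent between a1 and a2.
Firm A's expected payoff from a1 is 4q + 10(1−q); from a2 it is 8q + 3(1−q).
Setting these equal: −6q + 10 = 5q + 3, so q = 7/11.

7/11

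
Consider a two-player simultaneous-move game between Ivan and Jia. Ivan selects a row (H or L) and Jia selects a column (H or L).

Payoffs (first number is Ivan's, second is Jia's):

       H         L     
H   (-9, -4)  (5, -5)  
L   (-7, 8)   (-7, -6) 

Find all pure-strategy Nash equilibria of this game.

(H, H): Ivan prefers L (-7 > -9) — not an equilibrium.
(H, L): Jia prefers H (-4 > -5) — not an equilibrium.
(L, H): Ivan gets -7 ≥ -9 from H, and Jia gets 8 ≥ -6 from L — Nash equilibrium.
(L, L): Ivan prefers H (5 > -7); Jia prefers H (8 > -6) — not an equilibrium.

(L, H)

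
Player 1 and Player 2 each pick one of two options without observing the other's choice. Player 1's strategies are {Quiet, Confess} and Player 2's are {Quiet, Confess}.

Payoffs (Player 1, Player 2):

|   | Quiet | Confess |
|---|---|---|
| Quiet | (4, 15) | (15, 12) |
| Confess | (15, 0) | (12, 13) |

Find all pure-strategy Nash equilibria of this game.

(Quiet, Quiet): Player 1 prefers Confess (15 > 4) — not an equilibrium.
(Quiet, Confess): Player 2 prefers Quiet (15 > 12) — not an equilibrium.
(Confess, Quiet): Player 2 prefers Confess (13 > 0) — not an equilibrium.
(Confess, Confess): Player 1 prefers Quiet (15 > 12) — not an equilibrium.

none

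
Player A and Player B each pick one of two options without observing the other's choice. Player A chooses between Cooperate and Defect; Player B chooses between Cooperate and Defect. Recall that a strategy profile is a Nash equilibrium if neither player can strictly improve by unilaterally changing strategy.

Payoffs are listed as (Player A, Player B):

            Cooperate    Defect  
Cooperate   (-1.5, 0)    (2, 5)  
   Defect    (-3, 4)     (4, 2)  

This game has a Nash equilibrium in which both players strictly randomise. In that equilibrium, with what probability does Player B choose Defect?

Let q be the probability that Player B plays Cooperate. In a completely mixed equilibrium, Player A must be indifferent between Cooperate and Defect.
Player A's expected payoff from Cooperate is −1.5q + 2(1−q); from Defect it is −3q + 4(1−q).
Setting these equal: −3.5q + 2 = −7q + 4, so q = 4/7.
Therefore Player B plays Defect with probability 1 − 4/7 = 3/7.

3/7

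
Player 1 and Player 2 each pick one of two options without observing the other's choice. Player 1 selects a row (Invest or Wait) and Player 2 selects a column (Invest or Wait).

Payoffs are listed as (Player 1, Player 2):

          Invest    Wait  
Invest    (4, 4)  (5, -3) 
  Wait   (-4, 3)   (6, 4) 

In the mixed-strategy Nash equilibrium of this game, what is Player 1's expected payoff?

44/9

First find q, the probability Player 2 plays Invest, from Player 1's indifference between Invest and Wait: 4q + 5(1−q) = −4q + 6(1−q), giving q = 1/9.
Since Player 1 is indifferent in equilibrium, Player 1's expected payoff equals the payoff from either row against (1/9, 8/9). Using Invest: 4(1/9) + 5(8/9) = 44/9.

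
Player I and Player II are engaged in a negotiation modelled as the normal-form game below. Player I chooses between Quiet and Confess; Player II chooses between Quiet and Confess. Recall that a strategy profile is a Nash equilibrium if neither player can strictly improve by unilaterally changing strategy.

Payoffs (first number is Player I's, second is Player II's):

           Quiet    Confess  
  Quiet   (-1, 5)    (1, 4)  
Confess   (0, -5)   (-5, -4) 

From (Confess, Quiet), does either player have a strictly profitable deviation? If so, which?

Player I at (Confess, Quiet) earns 0; deviating to Quiet yields -1 — not better.
Player II earns -5; deviating to Confess yields -4 — a strict improvement.
Only Player II has a strictly profitable deviation.

Player II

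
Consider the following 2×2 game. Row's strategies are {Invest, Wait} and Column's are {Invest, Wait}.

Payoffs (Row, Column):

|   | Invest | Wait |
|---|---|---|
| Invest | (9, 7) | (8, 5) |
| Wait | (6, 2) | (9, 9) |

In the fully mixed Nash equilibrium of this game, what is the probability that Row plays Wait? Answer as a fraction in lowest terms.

Let x be the probability that Row plays Invest. In a completely mixed equilibrium, Column must be indifferent between Invest and Wait.
Column's expected payoff from Invest is 7x + 2(1−x); from Wait it is 5x + 9(1−x).
Setting these equal: 5x + 2 = −4x + 9, so x = 7/9.
Therefore Row plays Wait with probability 1 − 7/9 = 2/9.

2/9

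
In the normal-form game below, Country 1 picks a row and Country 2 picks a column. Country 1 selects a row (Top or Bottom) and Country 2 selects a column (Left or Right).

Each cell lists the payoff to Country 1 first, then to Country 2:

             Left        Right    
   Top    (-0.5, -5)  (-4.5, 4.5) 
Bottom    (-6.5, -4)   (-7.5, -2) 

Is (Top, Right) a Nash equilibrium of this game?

At (Top, Right), Country 1 earns -4.5; switching to Bottom would give -7.5, so Country 1 has no profitable deviation.
Country 2 earns 4.5; switching to Left would give -5, so Country 2 has no profitable deviation.
Neither player can gain by a unilateral deviation, so this profile is a Nash equilibrium.

Yes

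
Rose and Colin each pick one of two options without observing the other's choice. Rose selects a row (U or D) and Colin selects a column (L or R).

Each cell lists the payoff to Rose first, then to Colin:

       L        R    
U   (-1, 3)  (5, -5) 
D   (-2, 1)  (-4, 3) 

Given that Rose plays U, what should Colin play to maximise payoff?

Against U, Colin earns 3 from L and -5 from R.
So L is the best response.

L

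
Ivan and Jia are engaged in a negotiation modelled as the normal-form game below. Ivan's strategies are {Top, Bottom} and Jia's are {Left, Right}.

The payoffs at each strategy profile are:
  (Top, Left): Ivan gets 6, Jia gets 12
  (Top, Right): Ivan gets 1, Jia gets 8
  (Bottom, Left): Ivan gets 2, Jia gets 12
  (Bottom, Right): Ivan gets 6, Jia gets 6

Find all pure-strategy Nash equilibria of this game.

(Top, Left): Ivan gets 6 ≥ 2 from Bottom, and Jia gets 12 ≥ 8 from Right — Nash equilibrium.
(Top, Right): Ivan prefers Bottom (6 > 1); Jia prefers Left (12 > 8) — not an equilibrium.
(Bottom, Left): Ivan prefers Top (6 > 2) — not an equilibrium.
(Bottom, Right): Jia prefers Left (12 > 6) — not an equilibrium.

(Top, Left)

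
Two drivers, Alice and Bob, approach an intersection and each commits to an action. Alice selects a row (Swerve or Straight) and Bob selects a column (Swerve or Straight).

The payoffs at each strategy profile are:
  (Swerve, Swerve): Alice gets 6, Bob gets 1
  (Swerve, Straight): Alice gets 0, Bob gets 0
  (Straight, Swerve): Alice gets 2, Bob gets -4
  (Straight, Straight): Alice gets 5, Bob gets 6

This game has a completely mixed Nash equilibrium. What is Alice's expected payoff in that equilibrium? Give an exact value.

10/3

First find y, the probability Bob plays Swerve, from Alice's indifference between Swerve and Straight: 6y = 2y + 5(1−y), giving y = 5/9.
Since Alice is indifferent in equilibrium, Alice's expected payoff equals the payoff from either row against (5/9, 4/9). Using Swerve: 6(5/9) = 10/3.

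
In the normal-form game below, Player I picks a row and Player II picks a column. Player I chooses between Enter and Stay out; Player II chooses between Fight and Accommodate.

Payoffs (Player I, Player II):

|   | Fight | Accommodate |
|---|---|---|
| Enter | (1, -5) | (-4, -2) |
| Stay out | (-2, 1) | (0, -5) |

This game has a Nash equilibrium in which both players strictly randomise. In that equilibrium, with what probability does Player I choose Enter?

2/3

Let p be the probability that Player I plays Enter. In a completely mixed equilibrium, Player II must be indifferent between Fight and Accommodate.
Player II's expected payoff from Fight is −5p + (1−p); from Accommodate it is −2p − 5(1−p).
Setting these equal: −6p + 1 = 3p − 5, so p = 2/3.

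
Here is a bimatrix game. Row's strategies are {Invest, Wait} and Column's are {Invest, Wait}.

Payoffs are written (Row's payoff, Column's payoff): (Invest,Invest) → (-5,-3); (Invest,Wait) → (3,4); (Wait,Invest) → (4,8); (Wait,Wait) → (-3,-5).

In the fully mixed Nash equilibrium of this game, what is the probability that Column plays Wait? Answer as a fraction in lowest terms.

3/5

Let c be the probability that Column plays Invest. In a completely mixed equilibrium, Row must be indifferent between Invest and Wait.
Row's expected payoff from Invest is −5c + 3(1−c); from Wait it is 4c − 3(1−c).
Setting these equal: −8c + 3 = 7c − 3, so c = 2/5.
Therefore Column plays Wait with probability 1 − 2/5 = 3/5.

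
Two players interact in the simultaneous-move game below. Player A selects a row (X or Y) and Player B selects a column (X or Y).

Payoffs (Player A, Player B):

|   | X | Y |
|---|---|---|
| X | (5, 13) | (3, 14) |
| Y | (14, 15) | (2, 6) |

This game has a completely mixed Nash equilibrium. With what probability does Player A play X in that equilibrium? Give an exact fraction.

9/10

Let p be the probability that Player A plays X. In a completely mixed equilibrium, Player B must be indifferent between X and Y.
Player B's expected payoff from X is 13p + 15(1−p); from Y it is 14p + 6(1−p).
Setting these equal: −2p + 15 = 8p + 6, so p = 9/10.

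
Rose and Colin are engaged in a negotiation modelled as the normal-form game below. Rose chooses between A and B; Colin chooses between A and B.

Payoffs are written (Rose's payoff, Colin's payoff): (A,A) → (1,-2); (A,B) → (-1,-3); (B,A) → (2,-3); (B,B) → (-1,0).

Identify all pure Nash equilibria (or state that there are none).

(B, B)

(A, A): Rose prefers B (2 > 1) — not an equilibrium.
(A, B): Colin prefers A (-2 > -3) — not an equilibrium.
(B, A): Colin prefers B (0 > -3) — not an equilibrium.
(B, B): Rose gets -1 ≥ -1 from A, and Colin gets 0 ≥ -3 from A — Nash equilibrium.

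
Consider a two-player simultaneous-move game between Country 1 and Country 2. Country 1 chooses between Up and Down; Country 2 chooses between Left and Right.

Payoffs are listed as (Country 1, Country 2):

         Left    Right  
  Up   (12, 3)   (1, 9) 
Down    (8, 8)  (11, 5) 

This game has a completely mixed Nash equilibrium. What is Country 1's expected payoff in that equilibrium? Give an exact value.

First find q, the probability Country 2 plays Left, from Country 1's indifference between Up and Down: 12q + (1−q) = 8q + 11(1−q), giving q = 5/7.
Since Country 1 is indifferent in equilibrium, Country 1's expected payoff equals the payoff from either row against (5/7, 2/7). Using Up: 12(5/7) + (2/7) = 62/7.

62/7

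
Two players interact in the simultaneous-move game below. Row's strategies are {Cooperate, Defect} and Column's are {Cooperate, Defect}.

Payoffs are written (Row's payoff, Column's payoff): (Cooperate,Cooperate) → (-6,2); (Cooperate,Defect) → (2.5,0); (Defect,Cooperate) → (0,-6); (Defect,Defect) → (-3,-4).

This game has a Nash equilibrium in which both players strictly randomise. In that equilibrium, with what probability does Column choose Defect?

12/23

Let y be the probability that Column plays Cooperate. In a completely mixed equilibrium, Row must be indifferent between Cooperate and Defect.
Row's expected payoff from Cooperate is −6y + 2.5(1−y); from Defect it is −3(1−y).
Setting these equal: −8.5y + 2.5 = 3y − 3, so y = 11/23.
Therefore Column plays Defect with probability 1 − 11/23 = 12/23.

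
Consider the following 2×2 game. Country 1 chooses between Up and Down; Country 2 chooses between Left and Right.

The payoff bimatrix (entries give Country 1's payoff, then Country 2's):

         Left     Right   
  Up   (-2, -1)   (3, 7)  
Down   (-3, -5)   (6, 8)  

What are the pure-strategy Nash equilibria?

(Down, Right)

(Up, Left): Country 2 prefers Right (7 > -1) — not an equilibrium.
(Up, Right): Country 1 prefers Down (6 > 3) — not an equilibrium.
(Down, Left): Country 1 prefers Up (-2 > -3); Country 2 prefers Right (8 > -5) — not an equilibrium.
(Down, Right): Country 1 gets 6 ≥ 3 from Up, and Country 2 gets 8 ≥ -5 from Left — Nash equilibrium.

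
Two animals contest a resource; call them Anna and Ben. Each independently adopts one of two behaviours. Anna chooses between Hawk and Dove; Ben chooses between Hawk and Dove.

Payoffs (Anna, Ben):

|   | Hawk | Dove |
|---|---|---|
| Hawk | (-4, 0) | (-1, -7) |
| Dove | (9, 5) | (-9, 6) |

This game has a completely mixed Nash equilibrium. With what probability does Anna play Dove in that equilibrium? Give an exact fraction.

7/8

Let p be the probability that Anna plays Hawk. In a completely mixed equilibrium, Ben must be indifferent between Hawk and Dove.
Ben's expected payoff from Hawk is 5(1−p); from Dove it is −7p + 6(1−p).
Setting these equal: −5p + 5 = −13p + 6, so p = 1/8.
Therefore Anna plays Dove with probability 1 − 1/8 = 7/8.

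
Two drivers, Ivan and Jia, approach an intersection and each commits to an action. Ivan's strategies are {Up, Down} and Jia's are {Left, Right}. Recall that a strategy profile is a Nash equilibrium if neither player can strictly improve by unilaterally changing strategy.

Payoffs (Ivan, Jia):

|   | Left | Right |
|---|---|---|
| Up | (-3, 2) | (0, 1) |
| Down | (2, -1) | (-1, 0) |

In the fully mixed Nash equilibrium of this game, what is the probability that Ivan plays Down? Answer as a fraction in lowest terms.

1/2

Let p be the probability that Ivan plays Up. In a completely mixed equilibrium, Jia must be indifferent between Left and Right.
Jia's expected payoff from Left is 2p − (1−p); from Right it is p.
Setting these equal: 3p − 1 = p, so p = 1/2.
Therefore Ivan plays Down with probability 1 − 1/2 = 1/2.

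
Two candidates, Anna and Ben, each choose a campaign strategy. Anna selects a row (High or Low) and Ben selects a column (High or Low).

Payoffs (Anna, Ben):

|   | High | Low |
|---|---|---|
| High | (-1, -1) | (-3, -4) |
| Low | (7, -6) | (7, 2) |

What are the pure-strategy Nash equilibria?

(Low, Low)

(High, High): Anna prefers Low (7 > -1) — not an equilibrium.
(High, Low): Anna prefers Low (7 > -3); Ben prefers High (-1 > -4) — not an equilibrium.
(Low, High): Ben prefers Low (2 > -6) — not an equilibrium.
(Low, Low): Anna gets 7 ≥ -3 from High, and Ben gets 2 ≥ -6 from High — Nash equilibrium.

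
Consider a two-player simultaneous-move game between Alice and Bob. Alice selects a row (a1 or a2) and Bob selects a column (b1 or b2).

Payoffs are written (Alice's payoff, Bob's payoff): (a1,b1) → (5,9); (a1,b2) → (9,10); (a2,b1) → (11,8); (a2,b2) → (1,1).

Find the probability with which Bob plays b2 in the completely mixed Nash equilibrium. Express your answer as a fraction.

Let q be the probability that Bob plays b1. In a completely mixed equilibrium, Alice must be indifferent between a1 and a2.
Alice's expected payoff from a1 is 5q + 9(1−q); from a2 it is 11q + (1−q).
Setting these equal: −4q + 9 = 10q + 1, so q = 4/7.
Therefore Bob plays b2 with probability 1 − 4/7 = 3/7.

3/7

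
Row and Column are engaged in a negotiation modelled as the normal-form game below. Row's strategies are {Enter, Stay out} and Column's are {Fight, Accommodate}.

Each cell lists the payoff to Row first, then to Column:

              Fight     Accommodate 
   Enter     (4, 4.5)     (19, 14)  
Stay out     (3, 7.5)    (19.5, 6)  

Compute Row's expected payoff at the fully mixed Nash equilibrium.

14

First find q, the probability Column plays Fight, from Row's indifference between Enter and Stay out: 4q + 19(1−q) = 3q + 19.5(1−q), giving q = 1/3.
Since Row is indifferent in equilibrium, Row's expected payoff equals the payoff from either row against (1/3, 2/3). Using Enter: 4(1/3) + 19(2/3) = 14.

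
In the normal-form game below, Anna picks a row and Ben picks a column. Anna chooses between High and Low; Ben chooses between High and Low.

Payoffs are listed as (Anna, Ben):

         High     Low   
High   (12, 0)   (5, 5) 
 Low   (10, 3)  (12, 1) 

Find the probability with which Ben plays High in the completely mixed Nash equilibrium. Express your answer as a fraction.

Let q be the probability that Ben plays High. In a completely mixed equilibrium, Anna must be indifferent between High and Low.
Anna's expected payoff from High is 12q + 5(1−q); from Low it is 10q + 12(1−q).
Setting these equal: 7q + 5 = −2q + 12, so q = 7/9.

7/9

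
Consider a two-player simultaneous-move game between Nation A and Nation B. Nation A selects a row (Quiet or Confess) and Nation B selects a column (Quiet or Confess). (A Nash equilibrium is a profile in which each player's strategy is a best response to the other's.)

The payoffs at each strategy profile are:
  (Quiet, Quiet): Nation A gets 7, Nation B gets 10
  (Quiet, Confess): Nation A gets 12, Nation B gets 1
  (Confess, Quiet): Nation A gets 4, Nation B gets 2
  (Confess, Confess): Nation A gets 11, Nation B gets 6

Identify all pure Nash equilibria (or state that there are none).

(Quiet, Quiet)

(Quiet, Quiet): Nation A gets 7 ≥ 4 from Confess, and Nation B gets 10 ≥ 1 from Confess — Nash equilibrium.
(Quiet, Confess): Nation B prefers Quiet (10 > 1) — not an equilibrium.
(Confess, Quiet): Nation A prefers Quiet (7 > 4); Nation B prefers Confess (6 > 2) — not an equilibrium.
(Confess, Confess): Nation A prefers Quiet (12 > 11) — not an equilibrium.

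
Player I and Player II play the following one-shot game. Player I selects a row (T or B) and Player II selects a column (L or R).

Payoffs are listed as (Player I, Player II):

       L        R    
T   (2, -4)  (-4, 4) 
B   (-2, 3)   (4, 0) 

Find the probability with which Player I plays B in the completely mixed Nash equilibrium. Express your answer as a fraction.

8/11

Let x be the probability that Player I plays T. In a completely mixed equilibrium, Player II must be indifferent between L and R.
Player II's expected payoff from L is −4x + 3(1−x); from R it is 4x.
Setting these equal: −7x + 3 = 4x, so x = 3/11.
Therefore Player I plays B with probability 1 − 3/11 = 8/11.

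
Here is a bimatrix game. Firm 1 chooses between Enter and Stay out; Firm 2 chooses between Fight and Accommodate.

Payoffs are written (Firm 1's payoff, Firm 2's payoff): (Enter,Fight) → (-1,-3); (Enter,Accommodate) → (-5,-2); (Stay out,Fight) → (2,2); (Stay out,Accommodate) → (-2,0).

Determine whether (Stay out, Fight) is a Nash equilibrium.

Yes

At (Stay out, Fight), Firm 1 earns 2; switching to Enter would give -1, so Firm 1 has no profitable deviation.
Firm 2 earns 2; switching to Accommodate would give 0, so Firm 2 has no profitable deviation.
Neither player can gain by a unilateral deviation, so this profile is a Nash equilibrium.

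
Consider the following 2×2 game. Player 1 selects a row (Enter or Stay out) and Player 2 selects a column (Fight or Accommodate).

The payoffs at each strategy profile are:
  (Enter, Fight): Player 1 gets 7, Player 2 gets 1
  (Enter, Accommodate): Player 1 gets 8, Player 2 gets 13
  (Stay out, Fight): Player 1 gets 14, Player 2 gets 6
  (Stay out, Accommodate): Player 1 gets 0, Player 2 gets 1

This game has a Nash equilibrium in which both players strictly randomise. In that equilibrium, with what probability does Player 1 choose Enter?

5/17

Let r be the probability that Player 1 plays Enter. In a completely mixed equilibrium, Player 2 must be indifferent between Fight and Accommodate.
Player 2's expected payoff from Fight is r + 6(1−r); from Accommodate it is 13r + (1−r).
Setting these equal: −5r + 6 = 12r + 1, so r = 5/17.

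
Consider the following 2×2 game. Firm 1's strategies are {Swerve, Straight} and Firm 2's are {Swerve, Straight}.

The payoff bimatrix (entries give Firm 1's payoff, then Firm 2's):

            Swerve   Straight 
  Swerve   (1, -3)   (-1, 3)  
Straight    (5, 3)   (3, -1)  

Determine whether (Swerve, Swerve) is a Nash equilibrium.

No

At (Swerve, Swerve), Firm 1 earns 1; switching to Straight would give 5, so Firm 1 would deviate.
Firm 2 earns -3; switching to Straight would give 3, so Firm 2 would deviate.
Since at least one player can profitably deviate, this is not a Nash equilibrium.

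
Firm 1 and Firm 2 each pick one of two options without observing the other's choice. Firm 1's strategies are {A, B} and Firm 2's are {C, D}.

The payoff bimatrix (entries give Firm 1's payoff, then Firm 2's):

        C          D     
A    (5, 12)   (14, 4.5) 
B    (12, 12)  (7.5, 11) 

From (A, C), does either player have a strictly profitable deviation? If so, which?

Firm 1

Firm 1 at (A, C) earns 5; deviating to B yields 12 — a strict improvement.
Firm 2 earns 12; deviating to D yields 4.5 — not better.
Only Firm 1 has a strictly profitable deviation.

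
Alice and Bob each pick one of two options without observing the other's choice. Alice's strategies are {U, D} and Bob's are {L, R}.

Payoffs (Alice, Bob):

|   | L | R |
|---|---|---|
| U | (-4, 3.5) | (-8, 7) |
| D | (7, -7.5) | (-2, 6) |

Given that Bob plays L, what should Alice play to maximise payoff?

Against L, Alice earns -4 from U and 7 from D.
So D is the best response.

D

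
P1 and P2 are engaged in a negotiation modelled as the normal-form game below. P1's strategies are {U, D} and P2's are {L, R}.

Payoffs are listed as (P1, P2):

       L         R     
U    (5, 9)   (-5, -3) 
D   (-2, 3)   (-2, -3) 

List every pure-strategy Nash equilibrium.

(U, L)

(U, L): P1 gets 5 ≥ -2 from D, and P2 gets 9 ≥ -3 from R — Nash equilibrium.
(U, R): P1 prefers D (-2 > -5); P2 prefers L (9 > -3) — not an equilibrium.
(D, L): P1 prefers U (5 > -2) — not an equilibrium.
(D, R): P2 prefers L (3 > -3) — not an equilibrium.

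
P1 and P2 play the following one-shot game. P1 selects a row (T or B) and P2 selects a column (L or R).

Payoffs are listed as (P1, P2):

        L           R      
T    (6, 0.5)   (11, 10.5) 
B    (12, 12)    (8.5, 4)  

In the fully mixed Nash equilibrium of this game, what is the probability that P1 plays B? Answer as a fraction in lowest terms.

5/9

Let x be the probability that P1 plays T. In a completely mixed equilibrium, P2 must be indifferent between L and R.
P2's expected payoff from L is 0.5x + 12(1−x); from R it is 10.5x + 4(1−x).
Setting these equal: −11.5x + 12 = 6.5x + 4, so x = 4/9.
Therefore P1 plays B with probability 1 − 4/9 = 5/9.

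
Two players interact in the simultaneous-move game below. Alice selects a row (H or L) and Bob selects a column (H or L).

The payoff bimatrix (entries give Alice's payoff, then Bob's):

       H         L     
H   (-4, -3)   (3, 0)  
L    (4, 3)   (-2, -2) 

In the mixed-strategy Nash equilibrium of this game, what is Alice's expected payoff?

First find q, the probability Bob plays H, from Alice's indifference between H and L: −4q + 3(1−q) = 4q − 2(1−q), giving q = 5/13.
Since Alice is indifferent in equilibrium, Alice's expected payoff equals the payoff from either row against (5/13, 8/13). Using H: −4(5/13) + 3(8/13) = 4/13.

4/13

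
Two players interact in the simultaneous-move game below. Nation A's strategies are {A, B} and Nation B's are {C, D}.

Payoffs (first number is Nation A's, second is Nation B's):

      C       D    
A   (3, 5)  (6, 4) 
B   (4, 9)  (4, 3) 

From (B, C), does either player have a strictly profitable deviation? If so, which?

Nation A at (B, C) earns 4; deviating to A yields 3 — not better.
Nation B earns 9; deviating to D yields 3 — not better.
Neither player can strictly improve; the profile is a Nash equilibrium.

Neither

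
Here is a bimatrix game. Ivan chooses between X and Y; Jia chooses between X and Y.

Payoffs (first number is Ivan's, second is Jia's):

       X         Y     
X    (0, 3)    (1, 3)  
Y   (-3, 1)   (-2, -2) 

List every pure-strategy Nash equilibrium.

(X, X): Ivan gets 0 ≥ -3 from Y, and Jia gets 3 ≥ 3 from Y — Nash equilibrium.
(X, Y): Ivan gets 1 ≥ -2 from Y, and Jia gets 3 ≥ 3 from X — Nash equilibrium.
(Y, X): Ivan prefers X (0 > -3) — not an equilibrium.
(Y, Y): Ivan prefers X (1 > -2); Jia prefers X (1 > -2) — not an equilibrium.

(X, X) and (X, Y)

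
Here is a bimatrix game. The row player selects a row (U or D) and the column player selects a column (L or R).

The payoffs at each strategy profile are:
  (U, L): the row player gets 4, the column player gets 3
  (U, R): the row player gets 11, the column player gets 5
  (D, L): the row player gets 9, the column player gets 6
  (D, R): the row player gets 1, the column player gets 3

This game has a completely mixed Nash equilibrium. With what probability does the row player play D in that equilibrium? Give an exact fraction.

2/5

Let r be the probability that the row player plays U. In a completely mixed equilibrium, the column player must be indifferent between L and R.
The column player's expected payoff from L is 3r + 6(1−r); from R it is 5r + 3(1−r).
Setting these equal: −3r + 6 = 2r + 3, so r = 3/5.
Therefore the row player plays D with probability 1 − 3/5 = 2/5.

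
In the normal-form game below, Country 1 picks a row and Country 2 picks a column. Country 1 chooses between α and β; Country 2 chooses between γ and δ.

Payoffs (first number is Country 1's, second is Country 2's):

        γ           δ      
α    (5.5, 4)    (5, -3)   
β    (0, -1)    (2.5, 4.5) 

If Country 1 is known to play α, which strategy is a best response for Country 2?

γ

Against α, Country 2 earns 4 from γ and -3 from δ.
So γ is the best response.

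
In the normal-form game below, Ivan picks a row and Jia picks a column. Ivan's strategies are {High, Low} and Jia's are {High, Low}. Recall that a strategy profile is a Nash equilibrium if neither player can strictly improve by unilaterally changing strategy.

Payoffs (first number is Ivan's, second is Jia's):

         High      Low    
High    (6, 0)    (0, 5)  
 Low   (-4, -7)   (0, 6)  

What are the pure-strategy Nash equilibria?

(High, Low) and (Low, Low)

(High, High): Jia prefers Low (5 > 0) — not an equilibrium.
(High, Low): Ivan gets 0 ≥ 0 from Low, and Jia gets 5 ≥ 0 from High — Nash equilibrium.
(Low, High): Ivan prefers High (6 > -4); Jia prefers Low (6 > -7) — not an equilibrium.
(Low, Low): Ivan gets 0 ≥ 0 from High, and Jia gets 6 ≥ -7 from High — Nash equilibrium.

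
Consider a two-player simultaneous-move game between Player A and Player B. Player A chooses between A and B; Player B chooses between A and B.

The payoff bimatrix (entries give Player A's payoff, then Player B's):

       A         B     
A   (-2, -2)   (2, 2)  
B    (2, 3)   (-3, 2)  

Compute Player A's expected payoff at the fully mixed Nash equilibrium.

First find y, the probability Player B plays A, from Player A's indifference between A and B: −2y + 2(1−y) = 2y − 3(1−y), giving y = 5/9.
Since Player A is indifferent in equilibrium, Player A's expected payoff equals the payoff from either row against (5/9, 4/9). Using A: −2(5/9) + 2(4/9) = -2/9.

-2/9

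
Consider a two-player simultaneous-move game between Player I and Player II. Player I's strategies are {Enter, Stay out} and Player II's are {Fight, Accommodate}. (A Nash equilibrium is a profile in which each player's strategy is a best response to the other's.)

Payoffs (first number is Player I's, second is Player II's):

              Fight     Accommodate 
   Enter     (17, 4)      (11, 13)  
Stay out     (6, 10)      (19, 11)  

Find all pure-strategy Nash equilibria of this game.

(Stay out, Accommodate)

(Enter, Fight): Player II prefers Accommodate (13 > 4) — not an equilibrium.
(Enter, Accommodate): Player I prefers Stay out (19 > 11) — not an equilibrium.
(Stay out, Fight): Player I prefers Enter (17 > 6); Player II prefers Accommodate (11 > 10) — not an equilibrium.
(Stay out, Accommodate): Player I gets 19 ≥ 11 from Enter, and Player II gets 11 ≥ 10 from Fight — Nash equilibrium.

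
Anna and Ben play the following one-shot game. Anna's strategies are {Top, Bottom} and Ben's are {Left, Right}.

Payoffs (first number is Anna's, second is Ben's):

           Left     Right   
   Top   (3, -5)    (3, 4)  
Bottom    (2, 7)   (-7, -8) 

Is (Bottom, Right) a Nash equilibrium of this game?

No

At (Bottom, Right), Anna earns -7; switching to Top would give 3, so Anna would deviate.
Ben earns -8; switching to Left would give 7, so Ben would deviate.
Since at least one player can profitably deviate, this is not a Nash equilibrium.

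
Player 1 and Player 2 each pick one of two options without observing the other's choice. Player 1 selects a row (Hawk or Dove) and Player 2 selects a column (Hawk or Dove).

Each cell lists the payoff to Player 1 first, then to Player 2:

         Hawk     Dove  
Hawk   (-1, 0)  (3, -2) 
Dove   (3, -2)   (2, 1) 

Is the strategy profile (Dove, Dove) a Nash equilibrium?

No

At (Dove, Dove), Player 1 earns 2; switching to Hawk would give 3, so Player 1 would deviate.
Player 2 earns 1; switching to Hawk would give -2, so Player 2 has no profitable deviation.
Since at least one player can profitably deviate, this is not a Nash equilibrium.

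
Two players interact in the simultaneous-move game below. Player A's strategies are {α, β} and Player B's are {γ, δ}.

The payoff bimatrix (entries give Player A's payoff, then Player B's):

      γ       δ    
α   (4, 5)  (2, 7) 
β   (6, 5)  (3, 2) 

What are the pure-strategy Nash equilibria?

(α, γ): Player A prefers β (6 > 4); Player B prefers δ (7 > 5) — not an equilibrium.
(α, δ): Player A prefers β (3 > 2) — not an equilibrium.
(β, γ): Player A gets 6 ≥ 4 from α, and Player B gets 5 ≥ 2 from δ — Nash equilibrium.
(β, δ): Player B prefers γ (5 > 2) — not an equilibrium.

(β, γ)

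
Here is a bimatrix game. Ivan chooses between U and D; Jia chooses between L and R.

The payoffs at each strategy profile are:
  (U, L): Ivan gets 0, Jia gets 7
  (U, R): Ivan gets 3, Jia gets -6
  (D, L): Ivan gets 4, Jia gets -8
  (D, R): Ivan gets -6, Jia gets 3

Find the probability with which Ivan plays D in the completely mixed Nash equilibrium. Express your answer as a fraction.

13/24

Let r be the probability that Ivan plays U. In a completely mixed equilibrium, Jia must be indifferent between L and R.
Jia's expected payoff from L is 7r − 8(1−r); from R it is −6r + 3(1−r).
Setting these equal: 15r − 8 = −9r + 3, so r = 11/24.
Therefore Ivan plays D with probability 1 − 11/24 = 13/24.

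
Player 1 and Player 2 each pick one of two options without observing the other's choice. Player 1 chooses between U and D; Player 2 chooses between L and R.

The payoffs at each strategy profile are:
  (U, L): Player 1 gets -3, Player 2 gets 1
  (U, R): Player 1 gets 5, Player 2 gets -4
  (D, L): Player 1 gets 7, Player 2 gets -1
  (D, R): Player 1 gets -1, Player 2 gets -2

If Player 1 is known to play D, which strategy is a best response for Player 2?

L

Against D, Player 2 earns -1 from L and -2 from R.
So L is the best response.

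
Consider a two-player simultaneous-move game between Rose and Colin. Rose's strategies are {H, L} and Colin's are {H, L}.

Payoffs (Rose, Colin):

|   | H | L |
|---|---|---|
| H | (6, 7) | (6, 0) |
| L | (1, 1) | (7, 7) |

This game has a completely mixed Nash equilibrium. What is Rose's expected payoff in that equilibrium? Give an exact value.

6

First find y, the probability Colin plays H, from Rose's indifference between H and L: 6y + 6(1−y) = y + 7(1−y), giving y = 1/6.
Since Rose is indifferent in equilibrium, Rose's expected payoff equals the payoff from either row against (1/6, 5/6). Using H: 6(1/6) + 6(5/6) = 6.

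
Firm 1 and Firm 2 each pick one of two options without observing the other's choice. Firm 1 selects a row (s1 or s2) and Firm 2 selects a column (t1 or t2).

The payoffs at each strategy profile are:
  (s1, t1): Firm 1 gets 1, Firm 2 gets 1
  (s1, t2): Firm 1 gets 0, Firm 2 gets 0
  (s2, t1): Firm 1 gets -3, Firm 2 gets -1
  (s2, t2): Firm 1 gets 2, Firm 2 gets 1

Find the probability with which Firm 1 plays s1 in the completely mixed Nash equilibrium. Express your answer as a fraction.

Let r be the probability that Firm 1 plays s1. In a completely mixed equilibrium, Firm 2 must be indifferent between t1 and t2.
Firm 2's expected payoff from t1 is r − (1−r); from t2 it is (1−r).
Setting these equal: 2r − 1 = −r + 1, so r = 2/3.

2/3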